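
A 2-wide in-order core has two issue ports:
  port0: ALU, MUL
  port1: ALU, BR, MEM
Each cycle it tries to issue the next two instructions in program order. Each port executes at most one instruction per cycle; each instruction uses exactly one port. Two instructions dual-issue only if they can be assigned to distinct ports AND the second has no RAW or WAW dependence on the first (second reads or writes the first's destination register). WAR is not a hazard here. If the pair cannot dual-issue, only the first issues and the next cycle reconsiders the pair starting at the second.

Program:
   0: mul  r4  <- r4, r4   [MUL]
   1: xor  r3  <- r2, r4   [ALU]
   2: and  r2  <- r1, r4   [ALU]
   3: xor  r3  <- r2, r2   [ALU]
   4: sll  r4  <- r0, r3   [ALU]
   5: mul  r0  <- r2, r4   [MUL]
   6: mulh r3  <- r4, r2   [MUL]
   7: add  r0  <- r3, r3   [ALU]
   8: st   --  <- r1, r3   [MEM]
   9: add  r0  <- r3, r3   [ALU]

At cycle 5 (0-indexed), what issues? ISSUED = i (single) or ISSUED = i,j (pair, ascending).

0. mul.MUL @i0  | RAW r4
1. xor.ALU+and.ALU @i1&i2  | 2-wide
2. xor.ALU @i3  | RAW r3
3. sll.ALU @i4  | RAW r4
4. mul.MUL @i5  | no-port MUL/MUL
5. mulh.MUL @i6  | RAW r3
6. add.ALU+st.MEM @i7&i8  | 2-wide
7. add.ALU @i9  | tail

ISSUED = 6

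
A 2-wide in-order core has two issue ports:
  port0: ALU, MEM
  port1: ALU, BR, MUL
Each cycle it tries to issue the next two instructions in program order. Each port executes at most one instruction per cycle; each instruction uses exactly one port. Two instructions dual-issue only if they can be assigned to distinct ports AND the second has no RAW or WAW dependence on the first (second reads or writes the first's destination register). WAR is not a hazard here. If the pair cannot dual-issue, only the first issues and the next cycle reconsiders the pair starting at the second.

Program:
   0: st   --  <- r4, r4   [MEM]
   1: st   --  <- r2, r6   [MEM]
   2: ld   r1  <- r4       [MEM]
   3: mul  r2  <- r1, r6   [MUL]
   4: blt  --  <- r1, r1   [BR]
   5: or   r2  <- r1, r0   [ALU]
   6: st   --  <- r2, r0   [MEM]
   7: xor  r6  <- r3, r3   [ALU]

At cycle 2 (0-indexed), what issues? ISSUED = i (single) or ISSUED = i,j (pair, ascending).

ISSUED = 2

[0] i0  st  -- no-port MEM/MEM
[1] i1  st  -- no-port MEM/MEM
[2] i2  ld  -- RAW r1
[3] i3  mul  -- no-port MUL/BR
[4] i4+i5  blt+or  -- dual
[5] i6+i7  st+xor  -- dual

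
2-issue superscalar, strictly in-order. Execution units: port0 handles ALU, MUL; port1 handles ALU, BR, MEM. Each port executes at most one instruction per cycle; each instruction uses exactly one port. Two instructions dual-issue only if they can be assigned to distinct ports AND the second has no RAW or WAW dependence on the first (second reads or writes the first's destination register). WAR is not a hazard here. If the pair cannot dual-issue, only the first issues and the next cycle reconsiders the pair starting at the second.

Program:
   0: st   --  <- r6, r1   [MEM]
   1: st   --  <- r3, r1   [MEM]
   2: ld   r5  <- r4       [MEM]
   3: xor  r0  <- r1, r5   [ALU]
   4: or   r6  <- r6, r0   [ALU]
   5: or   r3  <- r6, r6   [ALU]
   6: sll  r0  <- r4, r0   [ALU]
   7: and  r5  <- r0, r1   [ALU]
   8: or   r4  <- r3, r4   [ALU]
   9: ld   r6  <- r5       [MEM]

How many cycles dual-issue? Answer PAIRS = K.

PAIRS = 2

t=0 i0:st.MEM ; no-port MEM/MEM
t=1 i1:st.MEM ; no-port MEM/MEM
t=2 i2:ld.MEM ; RAW r5
t=3 i3:xor.ALU ; RAW r0
t=4 i4:or.ALU ; RAW r6
t=5 i5/i6:or.ALU;sll.ALU ; pair
t=6 i7/i8:and.ALU;or.ALU ; pair
t=7 i9:ld.MEM ; tail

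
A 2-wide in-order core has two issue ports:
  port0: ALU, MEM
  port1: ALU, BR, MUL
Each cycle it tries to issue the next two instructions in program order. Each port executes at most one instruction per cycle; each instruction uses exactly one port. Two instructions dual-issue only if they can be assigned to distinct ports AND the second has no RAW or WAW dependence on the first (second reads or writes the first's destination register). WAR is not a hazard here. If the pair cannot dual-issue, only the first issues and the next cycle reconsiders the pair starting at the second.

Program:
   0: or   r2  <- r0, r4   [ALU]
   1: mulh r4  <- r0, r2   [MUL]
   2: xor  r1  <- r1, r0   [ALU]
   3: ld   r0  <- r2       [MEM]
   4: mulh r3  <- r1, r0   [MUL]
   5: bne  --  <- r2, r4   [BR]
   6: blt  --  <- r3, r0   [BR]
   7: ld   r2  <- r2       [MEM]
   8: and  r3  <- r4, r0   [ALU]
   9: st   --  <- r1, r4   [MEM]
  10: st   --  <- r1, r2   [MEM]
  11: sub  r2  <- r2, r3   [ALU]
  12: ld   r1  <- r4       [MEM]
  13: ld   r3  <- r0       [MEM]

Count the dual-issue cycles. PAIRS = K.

PAIRS = 4

c0: i0 or.ALU  RAW r2
c1: i1/i2 mulh.MUL xor.ALU  dual
c2: i3 ld.MEM  RAW r0
c3: i4 mulh.MUL  no-port MUL/BR
c4: i5 bne.BR  no-port BR/BR
c5: i6/i7 blt.BR ld.MEM  dual
c6: i8/i9 and.ALU st.MEM  dual
c7: i10/i11 st.MEM sub.ALU  dual
c8: i12 ld.MEM  no-port MEM/MEM
c9: i13 ld.MEM  tail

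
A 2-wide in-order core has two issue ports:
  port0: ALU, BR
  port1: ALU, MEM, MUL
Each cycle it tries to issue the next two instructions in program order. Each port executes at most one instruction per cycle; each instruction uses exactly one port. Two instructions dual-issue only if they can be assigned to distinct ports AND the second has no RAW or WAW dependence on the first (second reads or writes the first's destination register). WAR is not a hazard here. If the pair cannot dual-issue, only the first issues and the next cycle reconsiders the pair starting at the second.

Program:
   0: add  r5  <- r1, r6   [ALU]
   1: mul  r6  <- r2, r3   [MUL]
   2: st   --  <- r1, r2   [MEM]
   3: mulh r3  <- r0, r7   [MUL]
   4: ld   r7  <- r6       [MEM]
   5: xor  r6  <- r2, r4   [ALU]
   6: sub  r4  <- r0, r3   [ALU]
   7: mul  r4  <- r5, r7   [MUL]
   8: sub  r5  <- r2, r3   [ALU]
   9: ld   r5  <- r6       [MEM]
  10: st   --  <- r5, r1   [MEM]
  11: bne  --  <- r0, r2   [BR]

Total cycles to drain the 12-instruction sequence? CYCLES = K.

0. add.ALU/mul.MUL @i0&i1  | 2-wide
1. st.MEM @i2  | no-port MEM/MUL
2. mulh.MUL @i3  | no-port MUL/MEM
3. ld.MEM/xor.ALU @i4&i5  | 2-wide
4. sub.ALU @i6  | WAW r4
5. mul.MUL/sub.ALU @i7&i8  | 2-wide
6. ld.MEM @i9  | no-port MEM/MEM
7. st.MEM/bne.BR @i10&i11  | 2-wide

CYCLES = 8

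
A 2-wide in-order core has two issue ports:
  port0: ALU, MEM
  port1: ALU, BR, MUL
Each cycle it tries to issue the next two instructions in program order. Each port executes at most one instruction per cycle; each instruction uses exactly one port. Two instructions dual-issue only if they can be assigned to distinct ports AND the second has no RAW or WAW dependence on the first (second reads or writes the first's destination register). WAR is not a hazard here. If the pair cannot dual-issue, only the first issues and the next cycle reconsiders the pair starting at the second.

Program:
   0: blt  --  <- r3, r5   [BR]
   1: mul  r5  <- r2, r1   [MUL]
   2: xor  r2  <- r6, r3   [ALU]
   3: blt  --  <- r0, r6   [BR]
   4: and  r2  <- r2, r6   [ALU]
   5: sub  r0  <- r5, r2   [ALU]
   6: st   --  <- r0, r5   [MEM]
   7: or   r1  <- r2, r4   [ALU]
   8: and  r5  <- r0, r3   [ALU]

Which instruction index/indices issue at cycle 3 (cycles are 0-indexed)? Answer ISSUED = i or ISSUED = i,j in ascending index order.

ISSUED = 5

0. blt.BR @i0  | no-port BR/MUL
1. mul.MUL/xor.ALU @i1+i2  | pair
2. blt.BR/and.ALU @i3+i4  | pair
3. sub.ALU @i5  | RAW r0
4. st.MEM/or.ALU @i6+i7  | pair
5. and.ALU @i8  | tail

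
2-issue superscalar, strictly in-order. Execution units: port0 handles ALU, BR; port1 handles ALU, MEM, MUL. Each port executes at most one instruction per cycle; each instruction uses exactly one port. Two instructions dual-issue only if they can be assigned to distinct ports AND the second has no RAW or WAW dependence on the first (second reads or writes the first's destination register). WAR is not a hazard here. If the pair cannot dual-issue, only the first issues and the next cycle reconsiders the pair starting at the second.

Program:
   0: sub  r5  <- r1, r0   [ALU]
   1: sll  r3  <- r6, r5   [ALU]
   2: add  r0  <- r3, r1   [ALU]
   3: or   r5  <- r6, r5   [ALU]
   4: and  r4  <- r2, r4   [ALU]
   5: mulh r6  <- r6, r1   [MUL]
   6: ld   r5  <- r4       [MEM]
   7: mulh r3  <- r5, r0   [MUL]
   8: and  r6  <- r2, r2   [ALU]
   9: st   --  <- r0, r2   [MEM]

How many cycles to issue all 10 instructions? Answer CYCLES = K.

#0 head=0: sub i0 RAW r5
#1 head=1: sll i1 RAW r3
#2 head=2: add;or i2&i3 dual
#3 head=4: and;mulh i4&i5 dual
#4 head=6: ld i6 no-port MEM/MUL
#5 head=7: mulh;and i7&i8 dual
#6 head=9: st i9 tail

CYCLES = 7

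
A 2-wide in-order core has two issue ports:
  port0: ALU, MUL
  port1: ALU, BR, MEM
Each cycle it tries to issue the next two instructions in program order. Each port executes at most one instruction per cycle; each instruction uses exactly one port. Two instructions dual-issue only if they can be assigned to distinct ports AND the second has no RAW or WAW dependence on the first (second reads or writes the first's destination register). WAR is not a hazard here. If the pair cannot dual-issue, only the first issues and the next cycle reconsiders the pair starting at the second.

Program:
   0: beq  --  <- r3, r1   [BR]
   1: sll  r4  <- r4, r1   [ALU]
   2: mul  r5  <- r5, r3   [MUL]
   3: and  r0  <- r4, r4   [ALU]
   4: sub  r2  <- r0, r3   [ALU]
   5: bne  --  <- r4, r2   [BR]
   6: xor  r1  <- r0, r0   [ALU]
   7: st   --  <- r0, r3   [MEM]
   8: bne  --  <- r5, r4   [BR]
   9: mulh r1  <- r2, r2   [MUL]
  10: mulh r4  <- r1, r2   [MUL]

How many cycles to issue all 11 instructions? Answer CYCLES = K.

CYCLES = 7

#0 head=0: beq+sll i0&i1 2-wide
#1 head=2: mul+and i2&i3 2-wide
#2 head=4: sub i4 RAW r2
#3 head=5: bne+xor i5&i6 2-wide
#4 head=7: st i7 no-port MEM/BR
#5 head=8: bne+mulh i8&i9 2-wide
#6 head=10: mulh i10 tail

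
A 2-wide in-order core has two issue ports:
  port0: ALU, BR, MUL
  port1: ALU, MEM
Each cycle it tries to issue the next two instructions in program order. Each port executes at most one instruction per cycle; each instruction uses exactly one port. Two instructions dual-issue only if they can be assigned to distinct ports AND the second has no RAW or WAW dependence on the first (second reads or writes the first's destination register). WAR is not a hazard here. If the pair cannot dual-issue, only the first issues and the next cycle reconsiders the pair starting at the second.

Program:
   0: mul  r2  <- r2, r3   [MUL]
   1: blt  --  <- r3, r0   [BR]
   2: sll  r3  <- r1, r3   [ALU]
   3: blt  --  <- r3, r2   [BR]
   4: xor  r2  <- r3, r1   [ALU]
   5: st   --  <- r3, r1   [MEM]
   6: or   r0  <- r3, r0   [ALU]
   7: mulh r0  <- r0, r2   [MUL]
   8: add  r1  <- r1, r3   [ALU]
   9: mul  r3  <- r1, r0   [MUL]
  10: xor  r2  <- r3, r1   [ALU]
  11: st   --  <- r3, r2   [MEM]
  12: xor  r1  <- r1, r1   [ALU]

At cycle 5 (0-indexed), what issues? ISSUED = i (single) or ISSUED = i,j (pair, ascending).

#0 head=0: mul i0 no-port MUL/BR
#1 head=1: blt/sll i1/i2 pair
#2 head=3: blt/xor i3/i4 pair
#3 head=5: st/or i5/i6 pair
#4 head=7: mulh/add i7/i8 pair
#5 head=9: mul i9 RAW r3
#6 head=10: xor i10 RAW r2
#7 head=11: st/xor i11/i12 pair

ISSUED = 9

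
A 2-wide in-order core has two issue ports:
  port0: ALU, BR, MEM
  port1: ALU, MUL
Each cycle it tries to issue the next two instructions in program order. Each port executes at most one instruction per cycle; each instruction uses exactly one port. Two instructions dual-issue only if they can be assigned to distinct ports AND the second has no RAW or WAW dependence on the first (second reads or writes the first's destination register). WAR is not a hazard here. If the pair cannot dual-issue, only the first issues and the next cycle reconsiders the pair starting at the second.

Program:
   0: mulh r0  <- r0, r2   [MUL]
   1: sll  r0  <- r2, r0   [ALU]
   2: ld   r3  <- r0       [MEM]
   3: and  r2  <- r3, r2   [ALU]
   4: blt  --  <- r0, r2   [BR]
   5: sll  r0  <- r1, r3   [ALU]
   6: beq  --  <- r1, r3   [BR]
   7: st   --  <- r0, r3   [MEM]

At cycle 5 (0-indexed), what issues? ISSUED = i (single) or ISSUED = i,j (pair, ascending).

ISSUED = 6

c0: i0 mulh.MUL  RAW+WAW r0
c1: i1 sll.ALU  RAW r0
c2: i2 ld.MEM  RAW r3
c3: i3 and.ALU  RAW r2
c4: i4/i5 blt.BR sll.ALU  pair
c5: i6 beq.BR  no-port BR/MEM
c6: i7 st.MEM  tail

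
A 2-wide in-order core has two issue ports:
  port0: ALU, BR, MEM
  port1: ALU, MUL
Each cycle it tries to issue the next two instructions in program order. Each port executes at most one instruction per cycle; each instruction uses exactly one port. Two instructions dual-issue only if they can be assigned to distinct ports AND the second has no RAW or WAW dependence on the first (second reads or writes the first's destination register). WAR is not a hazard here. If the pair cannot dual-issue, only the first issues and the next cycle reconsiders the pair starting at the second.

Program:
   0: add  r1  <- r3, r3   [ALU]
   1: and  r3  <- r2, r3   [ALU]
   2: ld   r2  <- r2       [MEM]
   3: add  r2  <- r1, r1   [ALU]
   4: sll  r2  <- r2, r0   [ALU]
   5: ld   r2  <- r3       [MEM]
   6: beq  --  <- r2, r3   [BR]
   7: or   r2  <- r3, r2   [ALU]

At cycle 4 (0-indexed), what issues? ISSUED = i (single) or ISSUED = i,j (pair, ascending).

c0: i0&i1 add.ALU;and.ALU  2-wide
c1: i2 ld.MEM  WAW r2
c2: i3 add.ALU  RAW+WAW r2
c3: i4 sll.ALU  WAW r2
c4: i5 ld.MEM  no-port MEM/BR
c5: i6&i7 beq.BR;or.ALU  2-wide

ISSUED = 5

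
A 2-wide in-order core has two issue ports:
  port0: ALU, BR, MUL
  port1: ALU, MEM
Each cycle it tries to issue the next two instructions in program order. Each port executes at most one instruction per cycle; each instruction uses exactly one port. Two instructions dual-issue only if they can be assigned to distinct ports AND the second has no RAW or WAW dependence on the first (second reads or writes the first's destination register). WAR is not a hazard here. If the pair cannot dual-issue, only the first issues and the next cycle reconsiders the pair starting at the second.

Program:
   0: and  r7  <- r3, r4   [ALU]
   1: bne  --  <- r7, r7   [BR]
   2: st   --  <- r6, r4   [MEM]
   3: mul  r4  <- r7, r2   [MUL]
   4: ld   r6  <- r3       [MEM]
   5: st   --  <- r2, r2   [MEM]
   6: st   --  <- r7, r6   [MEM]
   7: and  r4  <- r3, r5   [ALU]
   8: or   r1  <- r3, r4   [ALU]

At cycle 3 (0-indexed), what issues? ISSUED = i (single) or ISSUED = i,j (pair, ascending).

0. and.ALU @i0  | RAW r7
1. bne.BR st.MEM @i1/i2  | pair
2. mul.MUL ld.MEM @i3/i4  | pair
3. st.MEM @i5  | no-port MEM/MEM
4. st.MEM and.ALU @i6/i7  | pair
5. or.ALU @i8  | tail

ISSUED = 5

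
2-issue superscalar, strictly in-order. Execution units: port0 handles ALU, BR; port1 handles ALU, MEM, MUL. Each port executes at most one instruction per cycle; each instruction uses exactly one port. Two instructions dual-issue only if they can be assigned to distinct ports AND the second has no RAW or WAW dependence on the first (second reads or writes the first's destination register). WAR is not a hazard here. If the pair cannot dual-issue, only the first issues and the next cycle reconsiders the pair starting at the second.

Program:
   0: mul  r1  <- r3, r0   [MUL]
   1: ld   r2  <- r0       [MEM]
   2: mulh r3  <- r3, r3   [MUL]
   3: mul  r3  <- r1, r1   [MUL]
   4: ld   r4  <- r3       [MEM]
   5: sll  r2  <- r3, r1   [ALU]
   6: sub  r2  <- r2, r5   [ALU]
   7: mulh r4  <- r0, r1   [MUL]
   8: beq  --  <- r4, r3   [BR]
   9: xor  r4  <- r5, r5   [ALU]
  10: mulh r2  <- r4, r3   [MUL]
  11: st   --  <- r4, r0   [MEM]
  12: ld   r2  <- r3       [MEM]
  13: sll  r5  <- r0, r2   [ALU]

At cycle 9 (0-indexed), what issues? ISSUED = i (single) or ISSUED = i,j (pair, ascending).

c0: i0 mul.MUL  no-port MUL/MEM
c1: i1 ld.MEM  no-port MEM/MUL
c2: i2 mulh.MUL  no-port MUL/MUL
c3: i3 mul.MUL  no-port MUL/MEM
c4: i4,i5 ld.MEM sll.ALU  pair
c5: i6,i7 sub.ALU mulh.MUL  pair
c6: i8,i9 beq.BR xor.ALU  pair
c7: i10 mulh.MUL  no-port MUL/MEM
c8: i11 st.MEM  no-port MEM/MEM
c9: i12 ld.MEM  RAW r2
c10: i13 sll.ALU  tail

ISSUED = 12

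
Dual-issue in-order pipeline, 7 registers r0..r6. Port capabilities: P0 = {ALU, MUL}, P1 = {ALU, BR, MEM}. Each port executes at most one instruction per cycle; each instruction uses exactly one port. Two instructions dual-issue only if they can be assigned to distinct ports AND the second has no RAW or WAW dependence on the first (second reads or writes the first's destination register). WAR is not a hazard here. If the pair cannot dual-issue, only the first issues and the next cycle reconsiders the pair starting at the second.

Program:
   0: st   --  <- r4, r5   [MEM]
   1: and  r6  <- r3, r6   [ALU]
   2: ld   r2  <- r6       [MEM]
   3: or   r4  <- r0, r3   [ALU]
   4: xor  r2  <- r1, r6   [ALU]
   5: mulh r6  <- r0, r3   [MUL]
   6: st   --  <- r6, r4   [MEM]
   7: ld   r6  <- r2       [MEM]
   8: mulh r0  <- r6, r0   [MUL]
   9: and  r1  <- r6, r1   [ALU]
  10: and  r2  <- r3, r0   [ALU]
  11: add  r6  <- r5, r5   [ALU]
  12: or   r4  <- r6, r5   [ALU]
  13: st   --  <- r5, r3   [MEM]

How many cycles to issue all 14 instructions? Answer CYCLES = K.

CYCLES = 8

c0: i0&i1 st.MEM/and.ALU  dual
c1: i2&i3 ld.MEM/or.ALU  dual
c2: i4&i5 xor.ALU/mulh.MUL  dual
c3: i6 st.MEM  no-port MEM/MEM
c4: i7 ld.MEM  RAW r6
c5: i8&i9 mulh.MUL/and.ALU  dual
c6: i10&i11 and.ALU/add.ALU  dual
c7: i12&i13 or.ALU/st.MEM  dual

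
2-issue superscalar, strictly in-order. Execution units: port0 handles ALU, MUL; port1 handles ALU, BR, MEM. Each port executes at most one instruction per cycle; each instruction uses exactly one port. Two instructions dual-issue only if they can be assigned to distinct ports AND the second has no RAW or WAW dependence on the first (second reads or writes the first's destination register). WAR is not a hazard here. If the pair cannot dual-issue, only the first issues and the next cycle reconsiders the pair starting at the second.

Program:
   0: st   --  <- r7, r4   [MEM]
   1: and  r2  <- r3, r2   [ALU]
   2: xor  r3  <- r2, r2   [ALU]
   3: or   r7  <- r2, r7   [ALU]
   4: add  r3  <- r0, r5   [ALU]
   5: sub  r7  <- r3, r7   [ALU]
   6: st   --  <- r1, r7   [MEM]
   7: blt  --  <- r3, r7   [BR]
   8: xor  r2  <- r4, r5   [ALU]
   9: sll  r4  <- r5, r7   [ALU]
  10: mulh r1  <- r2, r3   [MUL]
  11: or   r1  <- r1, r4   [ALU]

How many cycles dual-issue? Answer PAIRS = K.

PAIRS = 4

[0] i0/i1  st/and  -- 2-wide
[1] i2/i3  xor/or  -- 2-wide
[2] i4  add  -- RAW r3
[3] i5  sub  -- RAW r7
[4] i6  st  -- no-port MEM/BR
[5] i7/i8  blt/xor  -- 2-wide
[6] i9/i10  sll/mulh  -- 2-wide
[7] i11  or  -- tail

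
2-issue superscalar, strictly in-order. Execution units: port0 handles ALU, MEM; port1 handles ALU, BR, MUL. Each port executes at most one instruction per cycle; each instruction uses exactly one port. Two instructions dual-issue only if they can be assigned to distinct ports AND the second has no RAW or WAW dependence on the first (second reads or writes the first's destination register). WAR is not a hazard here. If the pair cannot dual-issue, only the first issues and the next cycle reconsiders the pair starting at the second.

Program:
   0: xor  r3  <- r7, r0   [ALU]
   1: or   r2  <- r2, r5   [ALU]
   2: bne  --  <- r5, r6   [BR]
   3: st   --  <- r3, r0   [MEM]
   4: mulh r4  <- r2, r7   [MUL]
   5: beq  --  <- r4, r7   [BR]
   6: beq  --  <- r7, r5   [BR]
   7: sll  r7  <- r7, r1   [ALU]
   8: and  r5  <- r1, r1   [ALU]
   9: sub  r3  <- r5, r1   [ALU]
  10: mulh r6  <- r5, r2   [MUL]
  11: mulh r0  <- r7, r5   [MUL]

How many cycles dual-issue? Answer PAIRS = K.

PAIRS = 4

c0: i0,i1 xor;or  2-wide
c1: i2,i3 bne;st  2-wide
c2: i4 mulh  no-port MUL/BR
c3: i5 beq  no-port BR/BR
c4: i6,i7 beq;sll  2-wide
c5: i8 and  RAW r5
c6: i9,i10 sub;mulh  2-wide
c7: i11 mulh  tail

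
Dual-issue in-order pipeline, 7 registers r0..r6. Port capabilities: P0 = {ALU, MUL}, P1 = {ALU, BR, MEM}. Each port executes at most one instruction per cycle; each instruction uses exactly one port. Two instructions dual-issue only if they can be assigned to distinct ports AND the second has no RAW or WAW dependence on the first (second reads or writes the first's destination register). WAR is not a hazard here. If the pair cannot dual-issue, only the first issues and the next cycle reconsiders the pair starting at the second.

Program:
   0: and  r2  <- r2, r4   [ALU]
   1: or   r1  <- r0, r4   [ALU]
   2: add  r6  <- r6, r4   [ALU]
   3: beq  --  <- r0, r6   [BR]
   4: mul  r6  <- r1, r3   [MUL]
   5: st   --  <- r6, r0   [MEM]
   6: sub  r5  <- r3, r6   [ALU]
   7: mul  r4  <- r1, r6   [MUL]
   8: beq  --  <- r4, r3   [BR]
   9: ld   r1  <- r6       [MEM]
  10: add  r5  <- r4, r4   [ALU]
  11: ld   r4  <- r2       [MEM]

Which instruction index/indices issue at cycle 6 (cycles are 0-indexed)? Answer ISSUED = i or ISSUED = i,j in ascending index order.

t=0 i0+i1:and.ALU+or.ALU ; dual
t=1 i2:add.ALU ; RAW r6
t=2 i3+i4:beq.BR+mul.MUL ; dual
t=3 i5+i6:st.MEM+sub.ALU ; dual
t=4 i7:mul.MUL ; RAW r4
t=5 i8:beq.BR ; no-port BR/MEM
t=6 i9+i10:ld.MEM+add.ALU ; dual
t=7 i11:ld.MEM ; tail

ISSUED = 9,10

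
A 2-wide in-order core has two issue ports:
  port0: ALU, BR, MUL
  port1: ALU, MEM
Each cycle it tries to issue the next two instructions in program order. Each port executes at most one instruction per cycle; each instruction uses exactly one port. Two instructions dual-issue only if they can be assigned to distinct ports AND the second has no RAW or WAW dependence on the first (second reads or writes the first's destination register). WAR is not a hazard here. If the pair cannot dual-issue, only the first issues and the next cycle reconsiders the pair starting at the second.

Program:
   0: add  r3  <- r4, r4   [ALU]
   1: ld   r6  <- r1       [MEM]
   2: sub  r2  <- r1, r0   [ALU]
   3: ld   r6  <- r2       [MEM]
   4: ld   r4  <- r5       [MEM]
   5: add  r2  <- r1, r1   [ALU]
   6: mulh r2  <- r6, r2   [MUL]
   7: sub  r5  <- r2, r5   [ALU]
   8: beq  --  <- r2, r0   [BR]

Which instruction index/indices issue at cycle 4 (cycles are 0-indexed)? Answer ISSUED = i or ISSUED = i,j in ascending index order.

  cy0 -> i0&i1 (add.ALU ld.MEM) dual
  cy1 -> i2 (sub.ALU) RAW r2
  cy2 -> i3 (ld.MEM) no-port MEM/MEM
  cy3 -> i4&i5 (ld.MEM add.ALU) dual
  cy4 -> i6 (mulh.MUL) RAW r2
  cy5 -> i7&i8 (sub.ALU beq.BR) dual

ISSUED = 6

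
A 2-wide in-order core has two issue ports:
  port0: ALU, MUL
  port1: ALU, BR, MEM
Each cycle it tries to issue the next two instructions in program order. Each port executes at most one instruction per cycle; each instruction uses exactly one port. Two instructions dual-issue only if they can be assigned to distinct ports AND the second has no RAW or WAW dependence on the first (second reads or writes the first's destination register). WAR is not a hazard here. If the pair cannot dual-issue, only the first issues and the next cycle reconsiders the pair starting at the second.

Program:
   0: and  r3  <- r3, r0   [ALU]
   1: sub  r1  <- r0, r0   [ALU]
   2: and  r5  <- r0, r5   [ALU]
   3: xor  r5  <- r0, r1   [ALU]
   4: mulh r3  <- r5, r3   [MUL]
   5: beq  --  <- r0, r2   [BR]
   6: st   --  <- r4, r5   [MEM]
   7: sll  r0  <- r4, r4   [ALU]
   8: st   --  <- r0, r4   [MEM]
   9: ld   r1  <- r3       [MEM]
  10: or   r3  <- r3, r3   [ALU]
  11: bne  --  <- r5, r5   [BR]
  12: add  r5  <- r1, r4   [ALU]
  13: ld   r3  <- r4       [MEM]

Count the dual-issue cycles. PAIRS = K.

c0: i0+i1 and/sub  pair
c1: i2 and  WAW r5
c2: i3 xor  RAW r5
c3: i4+i5 mulh/beq  pair
c4: i6+i7 st/sll  pair
c5: i8 st  no-port MEM/MEM
c6: i9+i10 ld/or  pair
c7: i11+i12 bne/add  pair
c8: i13 ld  tail

PAIRS = 5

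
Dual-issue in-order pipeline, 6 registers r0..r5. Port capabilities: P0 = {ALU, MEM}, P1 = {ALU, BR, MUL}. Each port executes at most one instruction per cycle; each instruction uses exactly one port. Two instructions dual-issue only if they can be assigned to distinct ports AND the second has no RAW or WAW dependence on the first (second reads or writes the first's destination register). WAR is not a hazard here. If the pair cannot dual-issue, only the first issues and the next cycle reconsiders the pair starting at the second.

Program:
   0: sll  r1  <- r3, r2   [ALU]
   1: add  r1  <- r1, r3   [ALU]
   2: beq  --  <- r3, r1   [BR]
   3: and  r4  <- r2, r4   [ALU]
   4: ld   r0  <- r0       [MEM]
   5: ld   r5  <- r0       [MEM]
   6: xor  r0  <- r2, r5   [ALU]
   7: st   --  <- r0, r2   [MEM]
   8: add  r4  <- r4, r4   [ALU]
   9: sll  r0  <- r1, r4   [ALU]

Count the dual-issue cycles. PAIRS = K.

  cy0 -> i0 (sll.ALU) RAW+WAW r1
  cy1 -> i1 (add.ALU) RAW r1
  cy2 -> i2+i3 (beq.BR;and.ALU) 2-wide
  cy3 -> i4 (ld.MEM) no-port MEM/MEM
  cy4 -> i5 (ld.MEM) RAW r5
  cy5 -> i6 (xor.ALU) RAW r0
  cy6 -> i7+i8 (st.MEM;add.ALU) 2-wide
  cy7 -> i9 (sll.ALU) tail

PAIRS = 2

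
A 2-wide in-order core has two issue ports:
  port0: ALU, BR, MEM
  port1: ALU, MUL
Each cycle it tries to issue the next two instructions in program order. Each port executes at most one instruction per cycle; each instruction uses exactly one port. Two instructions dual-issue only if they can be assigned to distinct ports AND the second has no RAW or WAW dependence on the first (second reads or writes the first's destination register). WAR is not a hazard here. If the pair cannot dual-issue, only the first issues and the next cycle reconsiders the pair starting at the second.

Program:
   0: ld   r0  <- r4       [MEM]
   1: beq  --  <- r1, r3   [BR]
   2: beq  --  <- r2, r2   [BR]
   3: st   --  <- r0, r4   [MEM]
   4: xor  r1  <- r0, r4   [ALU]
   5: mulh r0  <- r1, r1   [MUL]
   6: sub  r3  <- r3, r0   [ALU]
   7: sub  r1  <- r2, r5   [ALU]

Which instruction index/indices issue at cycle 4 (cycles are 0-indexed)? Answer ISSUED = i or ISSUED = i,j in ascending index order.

[0] i0  ld  -- no-port MEM/BR
[1] i1  beq  -- no-port BR/BR
[2] i2  beq  -- no-port BR/MEM
[3] i3/i4  st;xor  -- pair
[4] i5  mulh  -- RAW r0
[5] i6/i7  sub;sub  -- pair

ISSUED = 5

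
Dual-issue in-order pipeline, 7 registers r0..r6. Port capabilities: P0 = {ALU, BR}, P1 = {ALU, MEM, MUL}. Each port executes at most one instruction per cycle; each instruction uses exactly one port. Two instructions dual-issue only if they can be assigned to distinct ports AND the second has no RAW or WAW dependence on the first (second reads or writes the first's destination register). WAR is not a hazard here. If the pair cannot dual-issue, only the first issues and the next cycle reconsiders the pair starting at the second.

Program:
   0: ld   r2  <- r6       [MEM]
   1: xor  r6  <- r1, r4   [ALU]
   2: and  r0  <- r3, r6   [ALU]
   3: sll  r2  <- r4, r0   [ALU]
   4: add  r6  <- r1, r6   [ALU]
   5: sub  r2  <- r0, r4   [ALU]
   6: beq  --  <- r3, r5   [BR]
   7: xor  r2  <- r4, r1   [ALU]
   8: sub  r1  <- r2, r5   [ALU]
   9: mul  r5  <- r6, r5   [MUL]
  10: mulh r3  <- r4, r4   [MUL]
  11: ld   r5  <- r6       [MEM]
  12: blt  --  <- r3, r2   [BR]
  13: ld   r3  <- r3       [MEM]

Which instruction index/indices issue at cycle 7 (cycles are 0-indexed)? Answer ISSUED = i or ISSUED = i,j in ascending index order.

0. ld xor @i0,i1  | dual
1. and @i2  | RAW r0
2. sll add @i3,i4  | dual
3. sub beq @i5,i6  | dual
4. xor @i7  | RAW r2
5. sub mul @i8,i9  | dual
6. mulh @i10  | no-port MUL/MEM
7. ld blt @i11,i12  | dual
8. ld @i13  | tail

ISSUED = 11,12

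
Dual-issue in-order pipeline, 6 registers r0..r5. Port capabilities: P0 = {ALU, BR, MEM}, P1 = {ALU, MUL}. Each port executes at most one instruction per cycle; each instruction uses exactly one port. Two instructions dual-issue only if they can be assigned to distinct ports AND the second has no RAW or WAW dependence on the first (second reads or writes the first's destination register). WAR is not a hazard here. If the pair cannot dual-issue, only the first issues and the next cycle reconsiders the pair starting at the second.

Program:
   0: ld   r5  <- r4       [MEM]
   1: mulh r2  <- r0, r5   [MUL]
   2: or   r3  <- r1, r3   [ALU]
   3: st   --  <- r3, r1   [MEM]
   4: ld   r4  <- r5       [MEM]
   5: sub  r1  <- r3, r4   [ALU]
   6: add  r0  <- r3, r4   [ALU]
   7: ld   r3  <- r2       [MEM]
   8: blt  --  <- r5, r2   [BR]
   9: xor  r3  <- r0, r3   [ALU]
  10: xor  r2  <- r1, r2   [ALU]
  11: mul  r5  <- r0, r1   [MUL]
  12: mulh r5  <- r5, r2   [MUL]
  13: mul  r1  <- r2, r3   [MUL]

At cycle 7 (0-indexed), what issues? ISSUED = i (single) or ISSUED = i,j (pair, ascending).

ISSUED = 10,11

  cy0 -> i0 (ld) RAW r5
  cy1 -> i1+i2 (mulh/or) pair
  cy2 -> i3 (st) no-port MEM/MEM
  cy3 -> i4 (ld) RAW r4
  cy4 -> i5+i6 (sub/add) pair
  cy5 -> i7 (ld) no-port MEM/BR
  cy6 -> i8+i9 (blt/xor) pair
  cy7 -> i10+i11 (xor/mul) pair
  cy8 -> i12 (mulh) no-port MUL/MUL
  cy9 -> i13 (mul) tail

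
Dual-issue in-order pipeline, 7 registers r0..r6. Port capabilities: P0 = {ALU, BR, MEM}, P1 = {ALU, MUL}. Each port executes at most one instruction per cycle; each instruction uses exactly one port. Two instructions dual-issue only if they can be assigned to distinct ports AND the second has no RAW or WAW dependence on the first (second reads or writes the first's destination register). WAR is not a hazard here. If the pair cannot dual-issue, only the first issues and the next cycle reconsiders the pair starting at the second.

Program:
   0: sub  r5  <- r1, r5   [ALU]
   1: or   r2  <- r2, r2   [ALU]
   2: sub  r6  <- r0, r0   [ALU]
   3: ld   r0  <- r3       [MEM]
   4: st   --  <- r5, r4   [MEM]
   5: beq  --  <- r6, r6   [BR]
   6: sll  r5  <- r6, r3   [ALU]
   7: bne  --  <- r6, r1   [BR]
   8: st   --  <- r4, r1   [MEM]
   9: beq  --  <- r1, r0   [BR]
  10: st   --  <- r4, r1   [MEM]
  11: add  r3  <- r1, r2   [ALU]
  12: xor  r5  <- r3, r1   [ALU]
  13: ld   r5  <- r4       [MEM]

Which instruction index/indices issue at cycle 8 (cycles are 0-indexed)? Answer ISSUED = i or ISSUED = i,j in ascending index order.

0. sub.ALU/or.ALU @i0&i1  | dual
1. sub.ALU/ld.MEM @i2&i3  | dual
2. st.MEM @i4  | no-port MEM/BR
3. beq.BR/sll.ALU @i5&i6  | dual
4. bne.BR @i7  | no-port BR/MEM
5. st.MEM @i8  | no-port MEM/BR
6. beq.BR @i9  | no-port BR/MEM
7. st.MEM/add.ALU @i10&i11  | dual
8. xor.ALU @i12  | WAW r5
9. ld.MEM @i13  | tail

ISSUED = 12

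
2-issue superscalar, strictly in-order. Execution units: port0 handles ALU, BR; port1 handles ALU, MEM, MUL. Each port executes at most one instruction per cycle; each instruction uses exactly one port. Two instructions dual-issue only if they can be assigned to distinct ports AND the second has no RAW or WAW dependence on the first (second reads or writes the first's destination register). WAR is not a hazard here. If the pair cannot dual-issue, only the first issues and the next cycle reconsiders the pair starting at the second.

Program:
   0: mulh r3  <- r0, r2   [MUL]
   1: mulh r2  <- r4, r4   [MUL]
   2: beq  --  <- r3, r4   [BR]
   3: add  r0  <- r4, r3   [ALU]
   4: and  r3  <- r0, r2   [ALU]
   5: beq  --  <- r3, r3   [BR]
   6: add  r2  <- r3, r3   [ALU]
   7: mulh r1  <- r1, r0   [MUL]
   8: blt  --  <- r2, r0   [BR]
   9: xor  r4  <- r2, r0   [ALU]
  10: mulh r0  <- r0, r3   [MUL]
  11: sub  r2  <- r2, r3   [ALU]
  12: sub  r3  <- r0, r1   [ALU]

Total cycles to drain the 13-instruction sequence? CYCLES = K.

0. mulh.MUL @i0  | no-port MUL/MUL
1. mulh.MUL/beq.BR @i1/i2  | pair
2. add.ALU @i3  | RAW r0
3. and.ALU @i4  | RAW r3
4. beq.BR/add.ALU @i5/i6  | pair
5. mulh.MUL/blt.BR @i7/i8  | pair
6. xor.ALU/mulh.MUL @i9/i10  | pair
7. sub.ALU/sub.ALU @i11/i12  | pair

CYCLES = 8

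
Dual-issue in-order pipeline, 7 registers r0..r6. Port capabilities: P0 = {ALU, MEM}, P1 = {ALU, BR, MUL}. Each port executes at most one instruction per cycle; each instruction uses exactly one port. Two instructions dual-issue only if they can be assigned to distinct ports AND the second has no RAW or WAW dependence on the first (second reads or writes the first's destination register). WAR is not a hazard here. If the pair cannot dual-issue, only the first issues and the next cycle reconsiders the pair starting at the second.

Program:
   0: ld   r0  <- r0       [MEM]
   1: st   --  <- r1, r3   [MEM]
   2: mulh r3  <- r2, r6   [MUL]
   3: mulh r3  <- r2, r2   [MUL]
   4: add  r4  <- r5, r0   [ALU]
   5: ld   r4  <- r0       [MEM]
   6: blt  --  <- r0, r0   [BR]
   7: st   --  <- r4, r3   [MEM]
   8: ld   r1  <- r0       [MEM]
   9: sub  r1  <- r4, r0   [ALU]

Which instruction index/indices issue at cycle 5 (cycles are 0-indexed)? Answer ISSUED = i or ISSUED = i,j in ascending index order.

#0 head=0: ld i0 no-port MEM/MEM
#1 head=1: st/mulh i1&i2 dual
#2 head=3: mulh/add i3&i4 dual
#3 head=5: ld/blt i5&i6 dual
#4 head=7: st i7 no-port MEM/MEM
#5 head=8: ld i8 WAW r1
#6 head=9: sub i9 tail

ISSUED = 8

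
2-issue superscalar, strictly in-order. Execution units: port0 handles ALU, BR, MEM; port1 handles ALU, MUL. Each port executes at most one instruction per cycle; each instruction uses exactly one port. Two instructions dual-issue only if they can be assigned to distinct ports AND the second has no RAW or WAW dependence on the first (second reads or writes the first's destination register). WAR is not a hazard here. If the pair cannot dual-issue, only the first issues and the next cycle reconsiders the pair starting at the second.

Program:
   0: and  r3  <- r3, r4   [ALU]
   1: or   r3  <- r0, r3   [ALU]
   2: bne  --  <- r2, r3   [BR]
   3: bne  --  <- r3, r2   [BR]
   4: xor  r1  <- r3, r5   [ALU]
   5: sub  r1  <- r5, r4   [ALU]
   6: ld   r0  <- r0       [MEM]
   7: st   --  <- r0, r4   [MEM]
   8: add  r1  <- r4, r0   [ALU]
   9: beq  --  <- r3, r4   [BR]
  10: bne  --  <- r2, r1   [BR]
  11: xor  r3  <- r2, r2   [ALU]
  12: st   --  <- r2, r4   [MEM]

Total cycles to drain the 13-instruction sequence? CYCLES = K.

CYCLES = 9

[0] i0  and  -- RAW+WAW r3
[1] i1  or  -- RAW r3
[2] i2  bne  -- no-port BR/BR
[3] i3,i4  bne;xor  -- pair
[4] i5,i6  sub;ld  -- pair
[5] i7,i8  st;add  -- pair
[6] i9  beq  -- no-port BR/BR
[7] i10,i11  bne;xor  -- pair
[8] i12  st  -- tail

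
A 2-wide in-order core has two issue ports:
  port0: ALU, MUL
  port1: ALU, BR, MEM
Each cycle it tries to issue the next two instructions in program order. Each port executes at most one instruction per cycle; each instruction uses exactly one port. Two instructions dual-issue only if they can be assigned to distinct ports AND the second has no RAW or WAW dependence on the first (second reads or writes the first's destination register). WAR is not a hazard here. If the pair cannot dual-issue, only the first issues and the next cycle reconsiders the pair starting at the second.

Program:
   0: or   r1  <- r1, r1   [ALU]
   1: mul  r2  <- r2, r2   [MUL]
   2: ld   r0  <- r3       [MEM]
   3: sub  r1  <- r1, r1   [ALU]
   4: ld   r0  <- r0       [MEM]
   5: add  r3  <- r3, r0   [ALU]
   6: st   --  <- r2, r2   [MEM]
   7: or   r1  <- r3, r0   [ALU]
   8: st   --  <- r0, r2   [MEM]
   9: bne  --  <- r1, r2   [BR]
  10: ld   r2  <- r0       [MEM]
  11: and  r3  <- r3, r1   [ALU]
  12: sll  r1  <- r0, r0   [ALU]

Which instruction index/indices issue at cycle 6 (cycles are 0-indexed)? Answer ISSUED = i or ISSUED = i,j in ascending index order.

t=0 i0&i1:or mul ; dual
t=1 i2&i3:ld sub ; dual
t=2 i4:ld ; RAW r0
t=3 i5&i6:add st ; dual
t=4 i7&i8:or st ; dual
t=5 i9:bne ; no-port BR/MEM
t=6 i10&i11:ld and ; dual
t=7 i12:sll ; tail

ISSUED = 10,11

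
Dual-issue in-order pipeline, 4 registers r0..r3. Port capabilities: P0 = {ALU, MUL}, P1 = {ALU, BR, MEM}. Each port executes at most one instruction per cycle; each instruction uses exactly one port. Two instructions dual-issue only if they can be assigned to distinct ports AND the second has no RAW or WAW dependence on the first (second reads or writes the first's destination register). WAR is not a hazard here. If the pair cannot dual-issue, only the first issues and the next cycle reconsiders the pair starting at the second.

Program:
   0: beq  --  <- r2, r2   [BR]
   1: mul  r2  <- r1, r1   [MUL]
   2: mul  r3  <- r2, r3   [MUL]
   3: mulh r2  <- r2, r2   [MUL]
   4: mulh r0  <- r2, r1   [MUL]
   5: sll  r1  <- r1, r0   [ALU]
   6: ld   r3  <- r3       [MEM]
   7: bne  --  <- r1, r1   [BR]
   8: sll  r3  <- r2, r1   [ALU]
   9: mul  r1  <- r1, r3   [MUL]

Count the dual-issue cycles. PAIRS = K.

t=0 i0/i1:beq.BR+mul.MUL ; pair
t=1 i2:mul.MUL ; no-port MUL/MUL
t=2 i3:mulh.MUL ; no-port MUL/MUL
t=3 i4:mulh.MUL ; RAW r0
t=4 i5/i6:sll.ALU+ld.MEM ; pair
t=5 i7/i8:bne.BR+sll.ALU ; pair
t=6 i9:mul.MUL ; tail

PAIRS = 3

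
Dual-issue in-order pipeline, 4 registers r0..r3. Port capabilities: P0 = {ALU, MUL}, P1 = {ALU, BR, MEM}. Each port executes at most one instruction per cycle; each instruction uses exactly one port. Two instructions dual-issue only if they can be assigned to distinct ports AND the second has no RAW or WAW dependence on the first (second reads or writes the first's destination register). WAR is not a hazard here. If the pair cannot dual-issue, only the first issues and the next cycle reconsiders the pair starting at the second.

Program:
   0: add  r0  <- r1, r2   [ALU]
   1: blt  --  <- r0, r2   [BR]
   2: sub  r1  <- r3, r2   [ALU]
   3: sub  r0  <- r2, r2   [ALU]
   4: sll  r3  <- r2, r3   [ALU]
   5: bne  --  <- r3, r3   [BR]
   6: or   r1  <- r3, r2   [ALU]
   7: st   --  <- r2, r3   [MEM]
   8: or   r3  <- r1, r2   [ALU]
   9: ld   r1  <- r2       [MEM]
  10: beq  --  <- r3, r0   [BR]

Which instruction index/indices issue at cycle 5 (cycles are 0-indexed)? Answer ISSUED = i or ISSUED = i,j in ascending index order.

  cy0 -> i0 (add) RAW r0
  cy1 -> i1,i2 (blt+sub) pair
  cy2 -> i3,i4 (sub+sll) pair
  cy3 -> i5,i6 (bne+or) pair
  cy4 -> i7,i8 (st+or) pair
  cy5 -> i9 (ld) no-port MEM/BR
  cy6 -> i10 (beq) tail

ISSUED = 9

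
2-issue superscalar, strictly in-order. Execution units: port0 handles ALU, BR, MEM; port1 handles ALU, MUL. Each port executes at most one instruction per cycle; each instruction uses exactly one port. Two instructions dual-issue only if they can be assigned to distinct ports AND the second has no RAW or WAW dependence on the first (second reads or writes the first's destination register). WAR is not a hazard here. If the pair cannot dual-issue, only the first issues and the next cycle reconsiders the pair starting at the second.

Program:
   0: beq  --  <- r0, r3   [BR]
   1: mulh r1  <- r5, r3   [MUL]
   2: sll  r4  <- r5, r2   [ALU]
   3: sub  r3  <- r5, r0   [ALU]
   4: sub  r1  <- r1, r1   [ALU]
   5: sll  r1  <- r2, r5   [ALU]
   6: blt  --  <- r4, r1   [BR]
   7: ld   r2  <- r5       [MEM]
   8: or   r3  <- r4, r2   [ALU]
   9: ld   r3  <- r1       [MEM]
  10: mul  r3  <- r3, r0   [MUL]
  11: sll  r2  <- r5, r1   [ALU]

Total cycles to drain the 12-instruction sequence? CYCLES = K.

CYCLES = 9

c0: i0+i1 beq.BR/mulh.MUL  2-wide
c1: i2+i3 sll.ALU/sub.ALU  2-wide
c2: i4 sub.ALU  WAW r1
c3: i5 sll.ALU  RAW r1
c4: i6 blt.BR  no-port BR/MEM
c5: i7 ld.MEM  RAW r2
c6: i8 or.ALU  WAW r3
c7: i9 ld.MEM  RAW+WAW r3
c8: i10+i11 mul.MUL/sll.ALU  2-wide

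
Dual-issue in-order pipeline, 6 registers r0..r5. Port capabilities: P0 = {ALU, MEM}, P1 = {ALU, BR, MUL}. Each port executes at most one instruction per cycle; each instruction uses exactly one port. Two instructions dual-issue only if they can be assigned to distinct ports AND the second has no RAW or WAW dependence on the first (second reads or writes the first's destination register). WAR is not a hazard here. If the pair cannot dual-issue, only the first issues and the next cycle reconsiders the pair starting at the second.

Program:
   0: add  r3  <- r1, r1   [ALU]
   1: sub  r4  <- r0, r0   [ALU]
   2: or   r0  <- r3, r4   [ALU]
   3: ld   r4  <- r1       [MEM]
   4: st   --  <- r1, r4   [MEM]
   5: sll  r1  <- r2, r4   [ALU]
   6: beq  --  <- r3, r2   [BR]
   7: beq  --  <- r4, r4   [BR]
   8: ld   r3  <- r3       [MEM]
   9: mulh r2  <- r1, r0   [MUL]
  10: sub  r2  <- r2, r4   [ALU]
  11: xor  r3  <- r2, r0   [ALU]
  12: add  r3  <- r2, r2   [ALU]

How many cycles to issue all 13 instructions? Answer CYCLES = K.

CYCLES = 9

t=0 i0+i1:add;sub ; dual
t=1 i2+i3:or;ld ; dual
t=2 i4+i5:st;sll ; dual
t=3 i6:beq ; no-port BR/BR
t=4 i7+i8:beq;ld ; dual
t=5 i9:mulh ; RAW+WAW r2
t=6 i10:sub ; RAW r2
t=7 i11:xor ; WAW r3
t=8 i12:add ; tail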